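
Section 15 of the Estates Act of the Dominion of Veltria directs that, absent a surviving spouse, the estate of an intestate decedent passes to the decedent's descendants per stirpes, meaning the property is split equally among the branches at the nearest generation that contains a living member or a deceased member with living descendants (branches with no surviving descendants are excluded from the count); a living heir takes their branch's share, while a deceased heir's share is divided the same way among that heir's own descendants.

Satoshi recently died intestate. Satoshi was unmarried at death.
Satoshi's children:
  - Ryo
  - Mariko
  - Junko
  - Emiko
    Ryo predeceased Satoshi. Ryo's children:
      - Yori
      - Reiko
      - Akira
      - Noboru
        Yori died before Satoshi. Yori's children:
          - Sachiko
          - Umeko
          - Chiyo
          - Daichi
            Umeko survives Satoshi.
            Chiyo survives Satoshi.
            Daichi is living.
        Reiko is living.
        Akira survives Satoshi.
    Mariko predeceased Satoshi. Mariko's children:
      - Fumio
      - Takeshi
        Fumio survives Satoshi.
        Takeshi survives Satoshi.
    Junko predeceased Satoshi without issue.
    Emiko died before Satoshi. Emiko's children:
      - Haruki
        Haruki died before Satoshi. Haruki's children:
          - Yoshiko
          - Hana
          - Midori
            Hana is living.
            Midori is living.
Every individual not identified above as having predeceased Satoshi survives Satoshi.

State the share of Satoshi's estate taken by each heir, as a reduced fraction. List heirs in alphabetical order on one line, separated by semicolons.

Akira 1/12; Chiyo 1/48; Daichi 1/48; Fumio 1/6; Hana 1/9; Midori 1/9; Noboru 1/12; Reiko 1/12; Sachiko 1/48; Takeshi 1/6; Umeko 1/48; Yoshiko 1/9

There is no surviving spouse, so the entire estate passes to Satoshi's descendants per stirpes.
Junko left no surviving issue, so that branch lapses and is disregarded.
The estate is divided into 3 equal shares of 1/3 among Ryo, Mariko, Emiko.
Ryo predeceased; the 1/3 allotted to Ryo's branch passes to Ryo's issue by representation.
The 1/3 is divided into 4 equal shares of 1/12 among Yori, Reiko, Akira, Noboru.
Yori predeceased; the 1/12 allotted to Yori's branch passes to Yori's issue by representation.
The 1/12 is divided into 4 equal shares of 1/48 among Sachiko, Umeko, Chiyo, Daichi.
Sachiko is living and takes 1/48.
Umeko is living and takes 1/48.
Chiyo is living and takes 1/48.
Daichi is living and takes 1/48.
Reiko is living and takes 1/12.
Akira is living and takes 1/12.
Noboru is living and takes 1/12.
Mariko predeceased; the 1/3 allotted to Mariko's branch passes to Mariko's issue by representation.
The 1/3 is divided into 2 equal shares of 1/6 among Fumio, Takeshi.
Fumio is living and takes 1/6.
Takeshi is living and takes 1/6.
Emiko predeceased; the 1/3 allotted to Emiko's branch passes to Emiko's issue by representation.
Haruki's line is the sole branch at this level, so the full 1/3 passes to Haruki's issue by representation.
The 1/3 is divided into 3 equal shares of 1/9 among Yoshiko, Hana, Midori.
Yoshiko is living and takes 1/9.
Hana is living and takes 1/9.
Midori is living and takes 1/9.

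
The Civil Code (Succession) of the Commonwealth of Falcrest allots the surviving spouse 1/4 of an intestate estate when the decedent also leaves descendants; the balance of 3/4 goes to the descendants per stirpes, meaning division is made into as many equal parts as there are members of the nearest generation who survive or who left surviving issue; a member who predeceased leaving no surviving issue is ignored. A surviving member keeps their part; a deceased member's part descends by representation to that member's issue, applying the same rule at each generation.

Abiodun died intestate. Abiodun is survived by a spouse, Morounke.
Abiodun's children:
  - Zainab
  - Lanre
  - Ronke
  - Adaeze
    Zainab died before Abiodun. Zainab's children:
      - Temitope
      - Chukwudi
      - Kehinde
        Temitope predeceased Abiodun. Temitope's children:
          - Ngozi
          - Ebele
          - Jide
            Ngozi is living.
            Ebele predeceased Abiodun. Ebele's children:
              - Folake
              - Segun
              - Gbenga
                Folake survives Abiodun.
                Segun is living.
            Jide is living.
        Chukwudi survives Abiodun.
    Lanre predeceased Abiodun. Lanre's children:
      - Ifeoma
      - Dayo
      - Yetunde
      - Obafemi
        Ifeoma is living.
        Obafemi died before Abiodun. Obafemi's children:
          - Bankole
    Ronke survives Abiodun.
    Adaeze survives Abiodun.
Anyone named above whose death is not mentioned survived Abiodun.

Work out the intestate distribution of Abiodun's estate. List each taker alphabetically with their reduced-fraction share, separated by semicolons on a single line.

Morounke, as surviving spouse, takes 1/4.
The remaining 3/4 passes to Abiodun's descendants per stirpes.
The 3/4 is divided into 4 equal shares of 3/16 among Zainab, Lanre, Ronke, Adaeze.
Zainab predeceased; the 3/16 allotted to Zainab's branch passes to Zainab's issue by representation.
The 3/16 is divided into 3 equal shares of 1/16 among Temitope, Chukwudi, Kehinde.
Temitope predeceased; the 1/16 allotted to Temitope's branch passes to Temitope's issue by representation.
The 1/16 is divided into 3 equal shares of 1/48 among Ngozi, Ebele, Jide.
Ngozi is living and takes 1/48.
Ebele predeceased; the 1/48 allotted to Ebele's branch passes to Ebele's issue by representation.
The 1/48 is divided into 3 equal shares of 1/144 among Folake, Segun, Gbenga.
Folake is living and takes 1/144.
Segun is living and takes 1/144.
Gbenga is living and takes 1/144.
Jide is living and takes 1/48.
Chukwudi is living and takes 1/16.
Kehinde is living and takes 1/16.
Lanre predeceased; the 3/16 allotted to Lanre's branch passes to Lanre's issue by representation.
The 3/16 is divided into 4 equal shares of 3/64 among Ifeoma, Dayo, Yetunde, Obafemi.
Ifeoma is living and takes 3/64.
Dayo is living and takes 3/64.
Yetunde is living and takes 3/64.
Obafemi predeceased; the 3/64 allotted to Obafemi's branch passes to Obafemi's issue by representation.
Bankole is the sole taker at this level and receives the full 3/64.
Ronke is living and takes 3/16.
Adaeze is living and takes 3/16.

Adaeze 3/16; Bankole 3/64; Chukwudi 1/16; Dayo 3/64; Folake 1/144; Gbenga 1/144; Ifeoma 3/64; Jide 1/48; Kehinde 1/16; Morounke 1/4; Ngozi 1/48; Ronke 3/16; Segun 1/144; Yetunde 3/64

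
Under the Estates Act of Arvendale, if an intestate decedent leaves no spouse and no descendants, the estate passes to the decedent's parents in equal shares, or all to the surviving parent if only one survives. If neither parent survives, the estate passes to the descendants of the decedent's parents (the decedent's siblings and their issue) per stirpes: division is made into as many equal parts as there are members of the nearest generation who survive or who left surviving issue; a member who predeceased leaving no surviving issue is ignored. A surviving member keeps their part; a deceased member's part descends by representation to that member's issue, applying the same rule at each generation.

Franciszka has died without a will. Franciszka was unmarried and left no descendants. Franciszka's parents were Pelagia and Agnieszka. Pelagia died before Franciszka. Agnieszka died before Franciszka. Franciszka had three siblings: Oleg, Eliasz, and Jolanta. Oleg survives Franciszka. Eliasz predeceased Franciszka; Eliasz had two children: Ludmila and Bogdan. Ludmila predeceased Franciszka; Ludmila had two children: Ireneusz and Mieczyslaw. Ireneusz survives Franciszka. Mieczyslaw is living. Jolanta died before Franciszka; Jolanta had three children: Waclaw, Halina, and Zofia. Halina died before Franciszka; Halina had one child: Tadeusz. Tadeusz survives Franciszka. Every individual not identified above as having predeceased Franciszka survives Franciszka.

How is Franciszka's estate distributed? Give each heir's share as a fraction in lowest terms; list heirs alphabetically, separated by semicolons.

Bogdan 1/6; Ireneusz 1/12; Mieczyslaw 1/12; Oleg 1/3; Tadeusz 1/9; Waclaw 1/9; Zofia 1/9

Neither parent survives and there are no descendants, so the estate passes to Franciszka's siblings and their issue per stirpes.
The estate is divided into 3 equal shares of 1/3 among Oleg, Eliasz, Jolanta.
Oleg is living and takes 1/3.
Eliasz predeceased; the 1/3 allotted to Eliasz's branch passes to Eliasz's issue by representation.
The 1/3 is divided into 2 equal shares of 1/6 among Ludmila, Bogdan.
Ludmila predeceased; the 1/6 allotted to Ludmila's branch passes to Ludmila's issue by representation.
The 1/6 is divided into 2 equal shares of 1/12 among Ireneusz, Mieczyslaw.
Ireneusz is living and takes 1/12.
Mieczyslaw is living and takes 1/12.
Bogdan is living and takes 1/6.
Jolanta predeceased; the 1/3 allotted to Jolanta's branch passes to Jolanta's issue by representation.
The 1/3 is divided into 3 equal shares of 1/9 among Waclaw, Halina, Zofia.
Waclaw is living and takes 1/9.
Halina predeceased; the 1/9 allotted to Halina's branch passes to Halina's issue by representation.
Tadeusz is the sole taker at this level and receives the full 1/9.
Zofia is living and takes 1/9.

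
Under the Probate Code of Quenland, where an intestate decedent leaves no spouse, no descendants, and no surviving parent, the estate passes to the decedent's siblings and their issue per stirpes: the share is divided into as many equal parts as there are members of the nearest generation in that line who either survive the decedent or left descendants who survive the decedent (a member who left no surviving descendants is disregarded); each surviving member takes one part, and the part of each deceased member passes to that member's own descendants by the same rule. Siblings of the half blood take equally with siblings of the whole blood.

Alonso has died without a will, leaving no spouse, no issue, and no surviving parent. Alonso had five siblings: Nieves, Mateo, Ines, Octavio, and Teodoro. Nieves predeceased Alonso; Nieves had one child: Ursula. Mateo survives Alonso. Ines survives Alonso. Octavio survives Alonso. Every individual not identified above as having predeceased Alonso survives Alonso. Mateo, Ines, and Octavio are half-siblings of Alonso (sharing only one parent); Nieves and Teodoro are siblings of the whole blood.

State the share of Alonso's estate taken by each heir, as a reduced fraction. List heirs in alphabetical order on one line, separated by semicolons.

Ines 1/5; Mateo 1/5; Octavio 1/5; Teodoro 1/5; Ursula 1/5

No spouse, descendants, or parent survives, so the estate passes to Alonso's siblings per stirpes.
Half-blood and whole-blood siblings take equally under the stated rule.
The estate is divided into 5 equal shares of 1/5 among Nieves, Mateo, Ines, Octavio, Teodoro.
Nieves predeceased; the 1/5 allotted to Nieves's branch passes to Nieves's issue by representation.
Ursula is the sole taker at this level and receives the full 1/5.
Mateo is living and takes 1/5.
Ines is living and takes 1/5.
Octavio is living and takes 1/5.
Teodoro is living and takes 1/5.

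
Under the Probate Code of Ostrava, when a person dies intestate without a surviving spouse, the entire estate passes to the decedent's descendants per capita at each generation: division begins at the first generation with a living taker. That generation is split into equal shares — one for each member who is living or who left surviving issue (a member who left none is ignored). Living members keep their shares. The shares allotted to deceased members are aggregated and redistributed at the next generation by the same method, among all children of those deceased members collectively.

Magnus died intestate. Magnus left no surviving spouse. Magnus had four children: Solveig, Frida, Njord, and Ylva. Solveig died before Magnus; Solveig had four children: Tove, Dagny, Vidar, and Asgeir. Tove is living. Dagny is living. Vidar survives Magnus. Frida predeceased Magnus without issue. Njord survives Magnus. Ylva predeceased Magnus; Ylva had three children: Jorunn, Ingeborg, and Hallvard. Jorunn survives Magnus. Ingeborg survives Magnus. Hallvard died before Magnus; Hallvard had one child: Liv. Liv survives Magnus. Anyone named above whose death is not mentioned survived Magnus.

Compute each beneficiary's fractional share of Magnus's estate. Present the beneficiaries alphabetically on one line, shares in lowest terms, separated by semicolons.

Asgeir 2/21; Dagny 2/21; Ingeborg 2/21; Jorunn 2/21; Liv 2/21; Njord 1/3; Tove 2/21; Vidar 2/21

There is no surviving spouse, so the entire estate passes to Magnus's descendants per capita at each generation.
At generation 1 (Solveig, Njord, Ylva) there are 3 shares of (1)/3 = 1/3 each.
Living: Njord — each takes 1/3.
Deceased: Solveig and Ylva. Their combined 2/3 is pooled and carried to generation 2.
At generation 2 (Tove, Dagny, Vidar, Asgeir, Jorunn, Ingeborg, Hallvard) there are 7 shares of (2/3)/7 = 2/21 each.
Living: Tove, Dagny, Vidar, Asgeir, Jorunn, and Ingeborg — each takes 2/21.
Deceased: Hallvard. That 2/21 share is carried to generation 3.
At generation 3 (Liv) there are 1 shares of (2/21)/1 = 2/21 each.
Living: Liv — each takes 2/21.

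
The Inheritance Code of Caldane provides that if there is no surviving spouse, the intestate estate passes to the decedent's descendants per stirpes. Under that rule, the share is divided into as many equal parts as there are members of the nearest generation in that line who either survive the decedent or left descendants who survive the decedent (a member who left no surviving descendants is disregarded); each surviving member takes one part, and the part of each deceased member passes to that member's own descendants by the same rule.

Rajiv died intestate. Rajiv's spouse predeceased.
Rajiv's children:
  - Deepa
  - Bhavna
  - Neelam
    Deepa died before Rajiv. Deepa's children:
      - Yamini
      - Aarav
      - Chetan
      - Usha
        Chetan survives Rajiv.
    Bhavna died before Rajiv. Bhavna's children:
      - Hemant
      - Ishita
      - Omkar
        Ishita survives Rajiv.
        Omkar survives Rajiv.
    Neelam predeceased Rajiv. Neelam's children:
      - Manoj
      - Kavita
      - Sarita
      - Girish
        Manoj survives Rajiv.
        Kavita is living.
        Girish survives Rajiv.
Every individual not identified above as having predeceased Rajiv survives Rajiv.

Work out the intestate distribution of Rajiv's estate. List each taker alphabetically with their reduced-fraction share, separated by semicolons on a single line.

There is no surviving spouse, so the entire estate passes to Rajiv's descendants per stirpes.
The estate is divided into 3 equal shares of 1/3 among Deepa, Bhavna, Neelam.
Deepa predeceased; the 1/3 allotted to Deepa's branch passes to Deepa's issue by representation.
The 1/3 is divided into 4 equal shares of 1/12 among Yamini, Aarav, Chetan, Usha.
Yamini is living and takes 1/12.
Aarav is living and takes 1/12.
Chetan is living and takes 1/12.
Usha is living and takes 1/12.
Bhavna predeceased; the 1/3 allotted to Bhavna's branch passes to Bhavna's issue by representation.
The 1/3 is divided into 3 equal shares of 1/9 among Hemant, Ishita, Omkar.
Hemant is living and takes 1/9.
Ishita is living and takes 1/9.
Omkar is living and takes 1/9.
Neelam predeceased; the 1/3 allotted to Neelam's branch passes to Neelam's issue by representation.
The 1/3 is divided into 4 equal shares of 1/12 among Manoj, Kavita, Sarita, Girish.
Manoj is living and takes 1/12.
Kavita is living and takes 1/12.
Sarita is living and takes 1/12.
Girish is living and takes 1/12.

Aarav 1/12; Chetan 1/12; Girish 1/12; Hemant 1/9; Ishita 1/9; Kavita 1/12; Manoj 1/12; Omkar 1/9; Sarita 1/12; Usha 1/12; Yamini 1/12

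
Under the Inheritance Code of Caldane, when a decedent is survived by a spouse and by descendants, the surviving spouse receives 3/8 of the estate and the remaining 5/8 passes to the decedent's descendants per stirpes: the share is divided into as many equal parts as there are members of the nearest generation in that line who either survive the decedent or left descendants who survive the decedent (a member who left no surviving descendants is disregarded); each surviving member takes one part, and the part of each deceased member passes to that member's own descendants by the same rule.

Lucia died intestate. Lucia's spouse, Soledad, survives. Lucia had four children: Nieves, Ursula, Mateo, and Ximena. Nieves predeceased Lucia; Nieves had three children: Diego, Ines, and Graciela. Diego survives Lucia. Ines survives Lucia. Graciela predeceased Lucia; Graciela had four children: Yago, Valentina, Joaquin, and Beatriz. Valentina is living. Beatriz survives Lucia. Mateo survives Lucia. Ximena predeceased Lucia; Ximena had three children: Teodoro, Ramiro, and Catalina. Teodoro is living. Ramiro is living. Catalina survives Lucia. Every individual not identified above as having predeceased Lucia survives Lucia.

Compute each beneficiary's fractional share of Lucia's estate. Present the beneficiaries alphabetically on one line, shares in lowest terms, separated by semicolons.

Beatriz 5/384; Catalina 5/96; Diego 5/96; Ines 5/96; Joaquin 5/384; Mateo 5/32; Ramiro 5/96; Soledad 3/8; Teodoro 5/96; Ursula 5/32; Valentina 5/384; Yago 5/384

Soledad, as surviving spouse, takes 3/8.
The remaining 5/8 passes to Lucia's descendants per stirpes.
The 5/8 is divided into 4 equal shares of 5/32 among Nieves, Ursula, Mateo, Ximena.
Nieves predeceased; the 5/32 allotted to Nieves's branch passes to Nieves's issue by representation.
The 5/32 is divided into 3 equal shares of 5/96 among Diego, Ines, Graciela.
Diego is living and takes 5/96.
Ines is living and takes 5/96.
Graciela predeceased; the 5/96 allotted to Graciela's branch passes to Graciela's issue by representation.
The 5/96 is divided into 4 equal shares of 5/384 among Yago, Valentina, Joaquin, Beatriz.
Yago is living and takes 5/384.
Valentina is living and takes 5/384.
Joaquin is living and takes 5/384.
Beatriz is living and takes 5/384.
Ursula is living and takes 5/32.
Mateo is living and takes 5/32.
Ximena predeceased; the 5/32 allotted to Ximena's branch passes to Ximena's issue by representation.
The 5/32 is divided into 3 equal shares of 5/96 among Teodoro, Ramiro, Catalina.
Teodoro is living and takes 5/96.
Ramiro is living and takes 5/96.
Catalina is living and takes 5/96.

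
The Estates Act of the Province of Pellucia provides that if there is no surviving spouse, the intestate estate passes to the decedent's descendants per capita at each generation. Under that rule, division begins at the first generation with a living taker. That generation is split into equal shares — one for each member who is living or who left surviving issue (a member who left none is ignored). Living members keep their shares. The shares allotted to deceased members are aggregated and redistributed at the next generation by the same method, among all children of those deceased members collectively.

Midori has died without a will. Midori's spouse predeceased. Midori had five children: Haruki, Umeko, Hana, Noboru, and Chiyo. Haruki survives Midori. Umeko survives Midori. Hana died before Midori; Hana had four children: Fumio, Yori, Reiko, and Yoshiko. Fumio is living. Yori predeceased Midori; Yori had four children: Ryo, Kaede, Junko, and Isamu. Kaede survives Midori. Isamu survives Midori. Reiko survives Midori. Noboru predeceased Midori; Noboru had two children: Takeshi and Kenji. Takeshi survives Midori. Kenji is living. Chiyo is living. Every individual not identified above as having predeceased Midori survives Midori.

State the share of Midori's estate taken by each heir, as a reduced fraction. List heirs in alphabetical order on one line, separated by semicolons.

There is no surviving spouse, so the entire estate passes to Midori's descendants per capita at each generation.
At generation 1 (Haruki, Umeko, Hana, Noboru, Chiyo) there are 5 shares of (1)/5 = 1/5 each.
Living: Haruki, Umeko, and Chiyo — each takes 1/5.
Deceased: Hana and Noboru. Their combined 2/5 is pooled and carried to generation 2.
At generation 2 (Fumio, Yori, Reiko, Yoshiko, Takeshi, Kenji) there are 6 shares of (2/5)/6 = 1/15 each.
Living: Fumio, Reiko, Yoshiko, Takeshi, and Kenji — each takes 1/15.
Deceased: Yori. That 1/15 share is carried to generation 3.
At generation 3 (Ryo, Kaede, Junko, Isamu) there are 4 shares of (1/15)/4 = 1/60 each.
Living: Ryo, Kaede, Junko, and Isamu — each takes 1/60.

Chiyo 1/5; Fumio 1/15; Haruki 1/5; Isamu 1/60; Junko 1/60; Kaede 1/60; Kenji 1/15; Reiko 1/15; Ryo 1/60; Takeshi 1/15; Umeko 1/5; Yoshiko 1/15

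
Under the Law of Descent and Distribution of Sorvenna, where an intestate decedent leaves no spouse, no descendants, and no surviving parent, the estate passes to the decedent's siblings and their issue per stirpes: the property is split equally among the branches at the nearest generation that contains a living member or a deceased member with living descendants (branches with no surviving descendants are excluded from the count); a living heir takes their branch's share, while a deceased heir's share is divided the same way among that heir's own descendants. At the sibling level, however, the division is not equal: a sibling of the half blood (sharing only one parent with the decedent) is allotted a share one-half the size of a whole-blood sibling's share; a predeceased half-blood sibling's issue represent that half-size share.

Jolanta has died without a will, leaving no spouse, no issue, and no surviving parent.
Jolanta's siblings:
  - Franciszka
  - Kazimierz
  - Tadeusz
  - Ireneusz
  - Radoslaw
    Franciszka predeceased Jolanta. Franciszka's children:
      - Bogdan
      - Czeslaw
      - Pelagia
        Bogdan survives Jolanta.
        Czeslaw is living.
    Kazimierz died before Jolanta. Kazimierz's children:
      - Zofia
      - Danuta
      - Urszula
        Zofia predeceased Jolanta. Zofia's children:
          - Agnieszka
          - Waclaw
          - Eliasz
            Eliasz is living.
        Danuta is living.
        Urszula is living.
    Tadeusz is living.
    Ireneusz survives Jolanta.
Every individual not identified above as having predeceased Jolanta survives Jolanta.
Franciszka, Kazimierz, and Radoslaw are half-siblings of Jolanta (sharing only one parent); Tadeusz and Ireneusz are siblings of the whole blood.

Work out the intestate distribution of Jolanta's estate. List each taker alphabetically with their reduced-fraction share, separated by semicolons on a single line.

No spouse, descendants, or parent survives, so the estate passes to Jolanta's siblings per stirpes.
Half-blood siblings count for one-half the weight of whole-blood siblings at the initial division.
Dividing 1 in proportion to weights (total weight 7/2): Franciszka (weight 1/2) → 1/7; Kazimierz (weight 1/2) → 1/7; Tadeusz (weight 1) → 2/7; Ireneusz (weight 1) → 2/7; Radoslaw (weight 1/2) → 1/7.
Franciszka predeceased; the 1/7 allotted to Franciszka's branch passes to Franciszka's issue by representation.
The 1/7 is divided into 3 equal shares of 1/21 among Bogdan, Czeslaw, Pelagia.
Bogdan is living and takes 1/21.
Czeslaw is living and takes 1/21.
Pelagia is living and takes 1/21.
Kazimierz predeceased; the 1/7 allotted to Kazimierz's branch passes to Kazimierz's issue by representation.
The 1/7 is divided into 3 equal shares of 1/21 among Zofia, Danuta, Urszula.
Zofia predeceased; the 1/21 allotted to Zofia's branch passes to Zofia's issue by representation.
The 1/21 is divided into 3 equal shares of 1/63 among Agnieszka, Waclaw, Eliasz.
Agnieszka is living and takes 1/63.
Waclaw is living and takes 1/63.
Eliasz is living and takes 1/63.
Danuta is living and takes 1/21.
Urszula is living and takes 1/21.
Tadeusz is living and takes 2/7.
Ireneusz is living and takes 2/7.
Radoslaw is living and takes 1/7.

Agnieszka 1/63; Bogdan 1/21; Czeslaw 1/21; Danuta 1/21; Eliasz 1/63; Ireneusz 2/7; Pelagia 1/21; Radoslaw 1/7; Tadeusz 2/7; Urszula 1/21; Waclaw 1/63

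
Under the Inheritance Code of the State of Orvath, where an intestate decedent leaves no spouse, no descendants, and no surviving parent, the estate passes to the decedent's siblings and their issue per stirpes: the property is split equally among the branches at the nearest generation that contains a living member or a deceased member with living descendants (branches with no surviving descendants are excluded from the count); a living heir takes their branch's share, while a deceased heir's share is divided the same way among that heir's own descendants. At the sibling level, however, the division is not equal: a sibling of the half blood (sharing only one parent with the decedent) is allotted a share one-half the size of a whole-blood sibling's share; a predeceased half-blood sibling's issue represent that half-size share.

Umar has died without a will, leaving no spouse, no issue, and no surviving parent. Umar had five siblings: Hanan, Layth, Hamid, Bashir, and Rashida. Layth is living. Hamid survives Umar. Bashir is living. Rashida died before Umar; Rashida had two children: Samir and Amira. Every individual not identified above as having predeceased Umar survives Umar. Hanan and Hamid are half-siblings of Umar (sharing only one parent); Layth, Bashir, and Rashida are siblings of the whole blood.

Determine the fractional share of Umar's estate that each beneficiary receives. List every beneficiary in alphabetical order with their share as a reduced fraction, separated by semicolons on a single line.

Amira 1/8; Bashir 1/4; Hamid 1/8; Hanan 1/8; Layth 1/4; Samir 1/8

No spouse, descendants, or parent survives, so the estate passes to Umar's siblings per stirpes.
Half-blood siblings count for one-half the weight of whole-blood siblings at the initial division.
Dividing 1 in proportion to weights (total weight 4): Hanan (weight 1/2) → 1/8; Layth (weight 1) → 1/4; Hamid (weight 1/2) → 1/8; Bashir (weight 1) → 1/4; Rashida (weight 1) → 1/4.
Hanan is living and takes 1/8.
Layth is living and takes 1/4.
Hamid is living and takes 1/8.
Bashir is living and takes 1/4.
Rashida predeceased; the 1/4 allotted to Rashida's branch passes to Rashida's issue by representation.
The 1/4 is divided into 2 equal shares of 1/8 among Samir, Amira.
Samir is living and takes 1/8.
Amira is living and takes 1/8.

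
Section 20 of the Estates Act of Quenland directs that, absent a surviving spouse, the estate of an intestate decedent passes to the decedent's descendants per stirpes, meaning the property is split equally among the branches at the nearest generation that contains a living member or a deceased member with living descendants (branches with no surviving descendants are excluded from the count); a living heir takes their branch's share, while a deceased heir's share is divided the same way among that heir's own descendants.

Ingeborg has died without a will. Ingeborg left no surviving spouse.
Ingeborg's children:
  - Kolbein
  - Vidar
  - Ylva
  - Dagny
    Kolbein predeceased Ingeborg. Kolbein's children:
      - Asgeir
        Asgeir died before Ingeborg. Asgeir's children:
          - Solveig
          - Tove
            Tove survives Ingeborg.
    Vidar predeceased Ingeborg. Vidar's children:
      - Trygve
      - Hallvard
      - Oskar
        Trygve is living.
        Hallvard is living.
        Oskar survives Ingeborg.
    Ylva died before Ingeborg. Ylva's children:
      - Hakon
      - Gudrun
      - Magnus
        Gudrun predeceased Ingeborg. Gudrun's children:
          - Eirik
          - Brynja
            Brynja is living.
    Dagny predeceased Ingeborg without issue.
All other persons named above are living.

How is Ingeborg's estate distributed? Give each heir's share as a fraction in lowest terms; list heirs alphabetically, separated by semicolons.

There is no surviving spouse, so the entire estate passes to Ingeborg's descendants per stirpes.
Dagny left no surviving issue, so that branch lapses and is disregarded.
The estate is divided into 3 equal shares of 1/3 among Kolbein, Vidar, Ylva.
Kolbein predeceased; the 1/3 allotted to Kolbein's branch passes to Kolbein's issue by representation.
Asgeir's line is the sole branch at this level, so the full 1/3 passes to Asgeir's issue by representation.
The 1/3 is divided into 2 equal shares of 1/6 among Solveig, Tove.
Solveig is living and takes 1/6.
Tove is living and takes 1/6.
Vidar predeceased; the 1/3 allotted to Vidar's branch passes to Vidar's issue by representation.
The 1/3 is divided into 3 equal shares of 1/9 among Trygve, Hallvard, Oskar.
Trygve is living and takes 1/9.
Hallvard is living and takes 1/9.
Oskar is living and takes 1/9.
Ylva predeceased; the 1/3 allotted to Ylva's branch passes to Ylva's issue by representation.
The 1/3 is divided into 3 equal shares of 1/9 among Hakon, Gudrun, Magnus.
Hakon is living and takes 1/9.
Gudrun predeceased; the 1/9 allotted to Gudrun's branch passes to Gudrun's issue by representation.
The 1/9 is divided into 2 equal shares of 1/18 among Eirik, Brynja.
Eirik is living and takes 1/18.
Brynja is living and takes 1/18.
Magnus is living and takes 1/9.

Brynja 1/18; Eirik 1/18; Hakon 1/9; Hallvard 1/9; Magnus 1/9; Oskar 1/9; Solveig 1/6; Tove 1/6; Trygve 1/9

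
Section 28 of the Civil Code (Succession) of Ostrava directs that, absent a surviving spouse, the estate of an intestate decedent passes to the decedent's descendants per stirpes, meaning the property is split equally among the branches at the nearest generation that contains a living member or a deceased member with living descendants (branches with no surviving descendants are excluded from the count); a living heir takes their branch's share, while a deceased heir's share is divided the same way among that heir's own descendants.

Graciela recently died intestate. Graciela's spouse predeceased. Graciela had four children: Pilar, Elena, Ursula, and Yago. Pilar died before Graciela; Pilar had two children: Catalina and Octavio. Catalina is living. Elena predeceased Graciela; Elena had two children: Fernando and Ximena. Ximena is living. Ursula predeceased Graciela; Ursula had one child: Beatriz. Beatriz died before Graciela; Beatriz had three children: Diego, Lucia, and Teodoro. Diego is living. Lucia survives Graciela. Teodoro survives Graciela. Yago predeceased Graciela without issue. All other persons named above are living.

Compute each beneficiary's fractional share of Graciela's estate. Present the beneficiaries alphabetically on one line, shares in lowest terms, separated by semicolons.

There is no surviving spouse, so the entire estate passes to Graciela's descendants per stirpes.
Yago left no surviving issue, so that branch lapses and is disregarded.
The estate is divided into 3 equal shares of 1/3 among Pilar, Elena, Ursula.
Pilar predeceased; the 1/3 allotted to Pilar's branch passes to Pilar's issue by representation.
The 1/3 is divided into 2 equal shares of 1/6 among Catalina, Octavio.
Catalina is living and takes 1/6.
Octavio is living and takes 1/6.
Elena predeceased; the 1/3 allotted to Elena's branch passes to Elena's issue by representation.
The 1/3 is divided into 2 equal shares of 1/6 among Fernando, Ximena.
Fernando is living and takes 1/6.
Ximena is living and takes 1/6.
Ursula predeceased; the 1/3 allotted to Ursula's branch passes to Ursula's issue by representation.
Beatriz's line is the sole branch at this level, so the full 1/3 passes to Beatriz's issue by representation.
The 1/3 is divided into 3 equal shares of 1/9 among Diego, Lucia, Teodoro.
Diego is living and takes 1/9.
Lucia is living and takes 1/9.
Teodoro is living and takes 1/9.

Catalina 1/6; Diego 1/9; Fernando 1/6; Lucia 1/9; Octavio 1/6; Teodoro 1/9; Ximena 1/6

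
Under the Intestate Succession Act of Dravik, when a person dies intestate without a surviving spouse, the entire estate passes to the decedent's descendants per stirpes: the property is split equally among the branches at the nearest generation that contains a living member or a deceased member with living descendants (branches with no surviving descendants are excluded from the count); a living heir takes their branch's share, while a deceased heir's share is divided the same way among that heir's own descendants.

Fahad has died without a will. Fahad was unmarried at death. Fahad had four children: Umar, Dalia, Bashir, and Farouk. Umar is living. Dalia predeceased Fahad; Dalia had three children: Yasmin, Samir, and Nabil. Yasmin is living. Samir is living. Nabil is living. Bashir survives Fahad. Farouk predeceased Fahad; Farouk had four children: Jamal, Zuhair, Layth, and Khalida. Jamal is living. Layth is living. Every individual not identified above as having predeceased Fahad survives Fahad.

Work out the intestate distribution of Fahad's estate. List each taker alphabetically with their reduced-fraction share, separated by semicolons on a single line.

There is no surviving spouse, so the entire estate passes to Fahad's descendants per stirpes.
The estate is divided into 4 equal shares of 1/4 among Umar, Dalia, Bashir, Farouk.
Umar is living and takes 1/4.
Dalia predeceased; the 1/4 allotted to Dalia's branch passes to Dalia's issue by representation.
The 1/4 is divided into 3 equal shares of 1/12 among Yasmin, Samir, Nabil.
Yasmin is living and takes 1/12.
Samir is living and takes 1/12.
Nabil is living and takes 1/12.
Bashir is living and takes 1/4.
Farouk predeceased; the 1/4 allotted to Farouk's branch passes to Farouk's issue by representation.
The 1/4 is divided into 4 equal shares of 1/16 among Jamal, Zuhair, Layth, Khalida.
Jamal is living and takes 1/16.
Zuhair is living and takes 1/16.
Layth is living and takes 1/16.
Khalida is living and takes 1/16.

Bashir 1/4; Jamal 1/16; Khalida 1/16; Layth 1/16; Nabil 1/12; Samir 1/12; Umar 1/4; Yasmin 1/12; Zuhair 1/16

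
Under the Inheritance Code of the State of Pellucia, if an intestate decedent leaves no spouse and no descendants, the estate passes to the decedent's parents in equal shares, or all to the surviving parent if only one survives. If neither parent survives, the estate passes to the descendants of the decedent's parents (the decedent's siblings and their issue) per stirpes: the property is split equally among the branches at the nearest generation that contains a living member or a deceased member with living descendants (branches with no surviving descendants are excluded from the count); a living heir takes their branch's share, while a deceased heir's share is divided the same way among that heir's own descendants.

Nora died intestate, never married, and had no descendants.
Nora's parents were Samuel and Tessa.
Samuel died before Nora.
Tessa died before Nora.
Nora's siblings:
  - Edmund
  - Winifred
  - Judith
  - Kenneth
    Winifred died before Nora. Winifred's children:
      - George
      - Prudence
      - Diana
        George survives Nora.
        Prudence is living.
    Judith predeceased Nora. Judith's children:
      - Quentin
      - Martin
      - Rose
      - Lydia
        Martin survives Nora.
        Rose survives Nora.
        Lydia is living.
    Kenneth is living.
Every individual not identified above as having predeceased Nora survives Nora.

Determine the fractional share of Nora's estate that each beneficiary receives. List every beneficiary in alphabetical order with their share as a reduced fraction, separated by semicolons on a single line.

Neither parent survives and there are no descendants, so the estate passes to Nora's siblings and their issue per stirpes.
The estate is divided into 4 equal shares of 1/4 among Edmund, Winifred, Judith, Kenneth.
Edmund is living and takes 1/4.
Winifred predeceased; the 1/4 allotted to Winifred's branch passes to Winifred's issue by representation.
The 1/4 is divided into 3 equal shares of 1/12 among George, Prudence, Diana.
George is living and takes 1/12.
Prudence is living and takes 1/12.
Diana is living and takes 1/12.
Judith predeceased; the 1/4 allotted to Judith's branch passes to Judith's issue by representation.
The 1/4 is divided into 4 equal shares of 1/16 among Quentin, Martin, Rose, Lydia.
Quentin is living and takes 1/16.
Martin is living and takes 1/16.
Rose is living and takes 1/16.
Lydia is living and takes 1/16.
Kenneth is living and takes 1/4.

Diana 1/12; Edmund 1/4; George 1/12; Kenneth 1/4; Lydia 1/16; Martin 1/16; Prudence 1/12; Quentin 1/16; Rose 1/16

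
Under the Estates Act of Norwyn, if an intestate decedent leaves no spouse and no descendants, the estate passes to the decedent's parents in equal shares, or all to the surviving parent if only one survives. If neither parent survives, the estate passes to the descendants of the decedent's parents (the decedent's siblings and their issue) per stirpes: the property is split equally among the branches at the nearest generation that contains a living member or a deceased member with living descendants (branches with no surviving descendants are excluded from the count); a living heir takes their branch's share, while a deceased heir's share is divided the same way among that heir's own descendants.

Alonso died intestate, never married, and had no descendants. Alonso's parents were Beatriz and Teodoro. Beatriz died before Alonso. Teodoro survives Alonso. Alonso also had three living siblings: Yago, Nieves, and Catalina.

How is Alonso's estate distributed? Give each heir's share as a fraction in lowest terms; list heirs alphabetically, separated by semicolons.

Teodoro 1

Only one parent, Teodoro, survives, so Teodoro takes the entire estate. The siblings take nothing because a surviving parent has priority.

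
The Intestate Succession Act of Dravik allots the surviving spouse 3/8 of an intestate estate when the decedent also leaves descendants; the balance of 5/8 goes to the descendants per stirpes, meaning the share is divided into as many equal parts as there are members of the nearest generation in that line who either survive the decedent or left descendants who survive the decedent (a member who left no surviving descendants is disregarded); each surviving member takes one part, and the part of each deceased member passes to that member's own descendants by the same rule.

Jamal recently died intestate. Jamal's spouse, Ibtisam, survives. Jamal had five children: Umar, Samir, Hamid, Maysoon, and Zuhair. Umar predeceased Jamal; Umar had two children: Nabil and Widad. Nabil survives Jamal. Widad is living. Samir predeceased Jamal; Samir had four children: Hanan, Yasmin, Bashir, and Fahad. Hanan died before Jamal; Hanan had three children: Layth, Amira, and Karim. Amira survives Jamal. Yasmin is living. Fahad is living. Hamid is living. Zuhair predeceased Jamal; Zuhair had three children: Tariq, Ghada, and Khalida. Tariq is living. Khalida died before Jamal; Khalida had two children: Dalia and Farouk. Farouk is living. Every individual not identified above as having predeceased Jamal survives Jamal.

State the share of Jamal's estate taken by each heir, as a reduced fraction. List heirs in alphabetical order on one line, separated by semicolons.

Amira 1/96; Bashir 1/32; Dalia 1/48; Fahad 1/32; Farouk 1/48; Ghada 1/24; Hamid 1/8; Ibtisam 3/8; Karim 1/96; Layth 1/96; Maysoon 1/8; Nabil 1/16; Tariq 1/24; Widad 1/16; Yasmin 1/32

Ibtisam, as surviving spouse, takes 3/8.
The remaining 5/8 passes to Jamal's descendants per stirpes.
The 5/8 is divided into 5 equal shares of 1/8 among Umar, Samir, Hamid, Maysoon, Zuhair.
Umar predeceased; the 1/8 allotted to Umar's branch passes to Umar's issue by representation.
The 1/8 is divided into 2 equal shares of 1/16 among Nabil, Widad.
Nabil is living and takes 1/16.
Widad is living and takes 1/16.
Samir predeceased; the 1/8 allotted to Samir's branch passes to Samir's issue by representation.
The 1/8 is divided into 4 equal shares of 1/32 among Hanan, Yasmin, Bashir, Fahad.
Hanan predeceased; the 1/32 allotted to Hanan's branch passes to Hanan's issue by representation.
The 1/32 is divided into 3 equal shares of 1/96 among Layth, Amira, Karim.
Layth is living and takes 1/96.
Amira is living and takes 1/96.
Karim is living and takes 1/96.
Yasmin is living and takes 1/32.
Bashir is living and takes 1/32.
Fahad is living and takes 1/32.
Hamid is living and takes 1/8.
Maysoon is living and takes 1/8.
Zuhair predeceased; the 1/8 allotted to Zuhair's branch passes to Zuhair's issue by representation.
The 1/8 is divided into 3 equal shares of 1/24 among Tariq, Ghada, Khalida.
Tariq is living and takes 1/24.
Ghada is living and takes 1/24.
Khalida predeceased; the 1/24 allotted to Khalida's branch passes to Khalida's issue by representation.
The 1/24 is divided into 2 equal shares of 1/48 among Dalia, Farouk.
Dalia is living and takes 1/48.
Farouk is living and takes 1/48.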